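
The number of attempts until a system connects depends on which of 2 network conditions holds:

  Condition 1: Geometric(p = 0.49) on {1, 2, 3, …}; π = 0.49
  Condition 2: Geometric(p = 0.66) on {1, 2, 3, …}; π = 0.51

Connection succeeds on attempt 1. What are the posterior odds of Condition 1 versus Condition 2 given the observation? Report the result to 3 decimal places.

The posterior odds equal the prior odds times the likelihood ratio: (π_i/π_j)·(f_i(x)/f_j(x)).
Evaluate each component's likelihood at the observed value:
  f_1 = 0.49
  f_2 = 0.66
Odds = (0.49/0.51) × (0.49/0.66) = 0.960784 × 0.742424 ≈ 0.713

0.713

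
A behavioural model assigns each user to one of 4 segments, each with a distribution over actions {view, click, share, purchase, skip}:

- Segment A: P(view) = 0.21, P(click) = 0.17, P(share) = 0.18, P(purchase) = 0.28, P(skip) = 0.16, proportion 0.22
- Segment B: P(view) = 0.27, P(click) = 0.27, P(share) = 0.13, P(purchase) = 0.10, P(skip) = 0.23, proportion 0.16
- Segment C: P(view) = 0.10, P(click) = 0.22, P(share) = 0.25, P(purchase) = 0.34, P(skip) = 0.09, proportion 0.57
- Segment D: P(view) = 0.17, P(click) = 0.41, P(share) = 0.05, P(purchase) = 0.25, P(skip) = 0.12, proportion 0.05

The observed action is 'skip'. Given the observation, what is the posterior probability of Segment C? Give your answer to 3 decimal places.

0.397

Apply Bayes' rule: the posterior for each component is proportional to its prior times its likelihood at x.
Evaluate each component's likelihood at the observed value:
  p_A = P(skip | comp) = 0.16
  p_B = P(skip | comp) = 0.23
  p_C = P(skip | comp) = 0.09
  p_D = P(skip | comp) = 0.12
Prior × likelihood for each component:
  π_A·p_A = 0.22 × 0.16 = 0.0352
  π_B·p_B = 0.16 × 0.23 = 0.0368
  π_C·p_C = 0.57 × 0.09 = 0.0513
  π_D·p_D = 0.05 × 0.12 = 0.006
Marginal: 0.0352 + 0.0368 + 0.0513 + 0.006 = 0.1293
P(Segment C | 'skip') = 0.0513 / 0.1293 ≈ 0.397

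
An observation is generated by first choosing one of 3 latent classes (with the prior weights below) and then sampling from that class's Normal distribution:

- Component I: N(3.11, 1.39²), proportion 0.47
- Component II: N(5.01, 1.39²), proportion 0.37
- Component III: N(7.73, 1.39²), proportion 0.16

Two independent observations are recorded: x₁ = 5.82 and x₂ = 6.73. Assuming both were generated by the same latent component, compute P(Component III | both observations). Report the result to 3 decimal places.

Posterior ∝ prior × likelihood, so P(k | x) ∝ P(Z=k) f_k(x); normalise over all components.
Since both observations come from the same component, the likelihood for component k is f_k(x₁)·f_k(x₂).
  p_I = [0.042904] × [0.00966277] = 0.000414571
  p_II = [0.24219] × [0.133476] = 0.0323266
  p_III = [0.111658] × [0.221567] = 0.0247397
Unnormalised posteriors:
  P(Z=I)·p_I = 0.47 × 0.000414571 = 0.000194849
  P(Z=II)·p_II = 0.37 × 0.0323266 = 0.0119608
  P(Z=III)·p_III = 0.16 × 0.0247397 = 0.00395835
Denominator: 0.000194849 + 0.0119608 + 0.00395835 = 0.016114
P(Component III | x₁, x₂) = 0.00395835 / 0.016114 ≈ 0.246

0.246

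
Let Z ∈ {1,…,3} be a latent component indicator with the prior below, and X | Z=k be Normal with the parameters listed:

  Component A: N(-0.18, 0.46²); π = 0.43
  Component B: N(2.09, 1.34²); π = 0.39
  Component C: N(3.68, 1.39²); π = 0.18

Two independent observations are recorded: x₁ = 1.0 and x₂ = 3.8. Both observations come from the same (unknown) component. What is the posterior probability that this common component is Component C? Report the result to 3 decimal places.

0.173

Posterior ∝ prior × likelihood, so P(k | x) ∝ π_k f_k(x); normalise over all components.
Since both observations come from the same component, the likelihood for component k is f_k(x₁)·f_k(x₂).
  p_A = [(1/(0.46·√(2π)))·exp(−(1.0−-0.18)²/(2·0.46²)) = 0.867266·exp(-3.29017) = 0.0323035] × [4.81377e-17] = 1.55502e-18
  p_B = [(1/(1.34·√(2π)))·exp(−(1.0−2.09)²/(2·1.34²)) = 0.297718·exp(-0.33084) = 0.213858] × [0.131882] = 0.028204
  p_C = [(1/(1.39·√(2π)))·exp(−(1.0−3.68)²/(2·1.39²)) = 0.287009·exp(-1.85870) = 0.0447374] × [0.285941] = 0.0127923
Weight by the priors:
  π_A·p_A = 0.43 × 1.55502e-18 = 6.68657e-19
  π_B·p_B = 0.39 × 0.028204 = 0.0109995
  π_C·p_C = 0.18 × 0.0127923 = 0.00230261
Evidence: 6.68657e-19 + 0.0109995 + 0.00230261 = 0.0133022
So the posterior for Component C is 0.00230261 / 0.0133022 ≈ 0.173.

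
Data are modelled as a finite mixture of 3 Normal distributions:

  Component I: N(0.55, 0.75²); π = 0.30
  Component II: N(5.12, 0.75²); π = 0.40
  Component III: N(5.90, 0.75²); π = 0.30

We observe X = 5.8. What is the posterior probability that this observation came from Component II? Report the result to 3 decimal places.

P(component k | x) = π_k·f_k(x) / marginal(x), where marginal(x) = Σ_j π_j·f_j(x).
Component likelihoods at x = 5.8:
  f_I = (1/(0.75·√(2π)))·exp(−(5.8−0.55)²/(2·0.75²)) = 0.531923·exp(-24.50000) = 1.21796e-11
  f_II = (1/(0.75·√(2π)))·exp(−(5.8−5.12)²/(2·0.75²)) = 0.531923·exp(-0.41102) = 0.35265
  f_III = (1/(0.75·√(2π)))·exp(−(5.8−5.90)²/(2·0.75²)) = 0.531923·exp(-0.00889) = 0.527216
Weight by the priors:
  π_I·f_I = 0.30 × 1.21796e-11 = 3.65389e-12
  π_II·f_II = 0.40 × 0.35265 = 0.14106
  π_III·f_III = 0.30 × 0.527216 = 0.158165
Marginal: 3.65389e-12 + 0.14106 + 0.158165 = 0.299225
P(Component II | 5.8) = 0.14106 / 0.299225 ≈ 0.471

0.471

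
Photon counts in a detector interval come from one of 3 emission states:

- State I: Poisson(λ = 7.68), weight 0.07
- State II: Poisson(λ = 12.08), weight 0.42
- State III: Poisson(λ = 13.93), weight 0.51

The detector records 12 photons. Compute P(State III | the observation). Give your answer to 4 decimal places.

By Bayes' theorem, P(k | x) = P(Z=k) f_k(x) / Σ_j P(Z=j) f_j(x).
Component likelihoods at x = 12 photons:
  p_I = e^(−7.68)·7.68^12/12! = 0.0406084
  p_II = e^(−12.08)·12.08^12/12! = 0.114338
  p_III = e^(−13.93)·13.93^12/12! = 0.0993927
Multiply by the mixture weights:
  P(Z=I)·p_I = 0.07 × 0.0406084 = 0.00284259
  P(Z=II)·p_II = 0.42 × 0.114338 = 0.0480218
  P(Z=III)·p_III = 0.51 × 0.0993927 = 0.0506903
Evidence: 0.00284259 + 0.0480218 + 0.0506903 = 0.101555
P(State III | data) = 0.0506903 / 0.101555 ≈ 0.4991

0.4991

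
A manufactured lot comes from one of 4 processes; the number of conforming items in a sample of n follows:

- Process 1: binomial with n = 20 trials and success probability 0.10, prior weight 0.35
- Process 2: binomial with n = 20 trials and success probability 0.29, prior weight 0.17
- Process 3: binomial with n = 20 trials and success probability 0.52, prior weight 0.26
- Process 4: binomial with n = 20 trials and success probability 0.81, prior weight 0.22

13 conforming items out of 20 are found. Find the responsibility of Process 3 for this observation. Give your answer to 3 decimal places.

By Bayes' theorem, P(k | x) = π_k f_k(x) / Σ_j π_j f_j(x).
Component likelihoods at x = 13 conforming items out of 20:
  f_1 = C(20,13)·0.10^13·0.90^7 = 77520·1e-13·0.478297 = 3.70776e-09
  f_2 = C(20,13)·0.29^13·0.71^7 = 77520·1.02606e-07·0.0909512 = 0.000723429
  f_3 = C(20,13)·0.52^13·0.48^7 = 77520·0.000203256·0.00587068 = 0.0925009
  f_4 = C(20,13)·0.81^13·0.19^7 = 77520·0.0646108·8.93872e-06 = 0.0447707
Weight by the priors:
  π_1·f_1 = 0.35 × 3.70776e-09 = 1.29772e-09
  π_2·f_2 = 0.17 × 0.000723429 = 0.000122983
  π_3·f_3 = 0.26 × 0.0925009 = 0.0240502
  π_4·f_4 = 0.22 × 0.0447707 = 0.00984956
Normaliser: 1.29772e-09 + 0.000122983 + 0.0240502 + 0.00984956 = 0.0340228
Responsibility of Process 3: 0.0240502 / 0.0340228 ≈ 0.707

0.707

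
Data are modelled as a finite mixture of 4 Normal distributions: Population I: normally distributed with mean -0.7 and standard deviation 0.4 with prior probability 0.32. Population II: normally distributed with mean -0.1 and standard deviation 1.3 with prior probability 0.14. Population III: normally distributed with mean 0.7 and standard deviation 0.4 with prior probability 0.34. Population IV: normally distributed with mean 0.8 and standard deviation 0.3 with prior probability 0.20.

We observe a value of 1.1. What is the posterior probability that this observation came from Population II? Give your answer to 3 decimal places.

Apply Bayes' rule: the posterior for each component is proportional to its prior times its likelihood at x.
Evaluate each component's likelihood at the observed value:
  f_I = (1/(0.4·√(2π)))·exp(−(1.1−-0.7)²/(2·0.4²)) = 0.997356·exp(-10.12500) = 3.99594e-05
  f_II = (1/(1.3·√(2π)))·exp(−(1.1−-0.1)²/(2·1.3²)) = 0.306879·exp(-0.42604) = 0.20042
  f_III = (1/(0.4·√(2π)))·exp(−(1.1−0.7)²/(2·0.4²)) = 0.997356·exp(-0.50000) = 0.604927
  f_IV = (1/(0.3·√(2π)))·exp(−(1.1−0.8)²/(2·0.3²)) = 1.329808·exp(-0.50000) = 0.806569
Unnormalised posteriors:
  P(Z=I)·f_I = 0.32 × 3.99594e-05 = 1.2787e-05
  P(Z=II)·f_II = 0.14 × 0.20042 = 0.0280589
  P(Z=III)·f_III = 0.34 × 0.604927 = 0.205675
  P(Z=IV)·f_IV = 0.20 × 0.806569 = 0.161314
Denominator: 1.2787e-05 + 0.0280589 + 0.205675 + 0.161314 = 0.395061
Responsibility of Population II: 0.0280589 / 0.395061 ≈ 0.071

0.071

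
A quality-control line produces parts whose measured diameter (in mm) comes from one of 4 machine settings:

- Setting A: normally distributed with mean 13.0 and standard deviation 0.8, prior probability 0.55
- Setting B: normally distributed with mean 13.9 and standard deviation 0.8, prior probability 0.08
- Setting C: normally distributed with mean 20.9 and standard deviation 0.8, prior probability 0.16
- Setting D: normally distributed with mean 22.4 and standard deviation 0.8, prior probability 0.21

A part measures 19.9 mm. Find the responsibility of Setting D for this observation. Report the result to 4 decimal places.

0.0213

Apply Bayes' rule: the posterior for each component is proportional to its prior times its likelihood at x.
Component likelihoods at x = 19.9 mm:
  L_A = 3.50027e-17
  L_B = 3.0429e-13
  L_C = 0.228311
  L_D = 0.00377782
Unnormalised posteriors:
  P(Z=A)·L_A = 0.55 × 3.50027e-17 = 1.92515e-17
  P(Z=B)·L_B = 0.08 × 3.0429e-13 = 2.43432e-14
  P(Z=C)·L_C = 0.16 × 0.228311 = 0.0365298
  P(Z=D)·L_D = 0.21 × 0.00377782 = 0.000793343
Denominator: 1.92515e-17 + 2.43432e-14 + 0.0365298 + 0.000793343 = 0.0373232
P(Setting D | x) ≈ 0.0213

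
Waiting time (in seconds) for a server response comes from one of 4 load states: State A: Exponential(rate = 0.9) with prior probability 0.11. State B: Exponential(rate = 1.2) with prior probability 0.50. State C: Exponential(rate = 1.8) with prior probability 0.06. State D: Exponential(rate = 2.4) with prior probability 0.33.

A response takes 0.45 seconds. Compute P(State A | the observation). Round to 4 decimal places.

0.0901

P(component k | x) = π_k·f_k(x) / marginal(x), where marginal(x) = Σ_j π_j·f_j(x).
Component likelihoods at x = 0.45 seconds:
  f_A = 0.600279
  f_B = 0.699298
  f_C = 0.800745
  f_D = 0.815029
Unnormalised posteriors:
  π_A·f_A = 0.11 × 0.600279 = 0.0660307
  π_B·f_B = 0.50 × 0.699298 = 0.349649
  π_C·f_C = 0.06 × 0.800745 = 0.0480447
  π_D·f_D = 0.33 × 0.815029 = 0.26896
Normaliser: 0.0660307 + 0.349649 + 0.0480447 + 0.26896 = 0.732684
P(State A | x) = 0.0660307 / 0.732684 ≈ 0.0901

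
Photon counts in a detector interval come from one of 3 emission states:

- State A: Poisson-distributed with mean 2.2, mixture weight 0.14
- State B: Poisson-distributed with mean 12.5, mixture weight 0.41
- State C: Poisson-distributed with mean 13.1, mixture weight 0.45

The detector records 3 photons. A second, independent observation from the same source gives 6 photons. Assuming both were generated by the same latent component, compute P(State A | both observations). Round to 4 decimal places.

Apply Bayes' rule: the posterior for each component is proportional to its prior times its likelihood at x.
Since both observations come from the same component, the likelihood for component k is f_k(x₁)·f_k(x₂).
  p_A = [e^(−2.2)·2.2^3/3! = 0.196639] × [0.0174484] = 0.00343103
  p_B = [e^(−12.5)·12.5^3/3! = 0.0012131] × [0.0197445] = 2.39521e-05
  p_C = [e^(−13.1)·13.1^3/3! = 0.000766311] × [0.0143561] = 1.10013e-05
Prior × likelihood for each component:
  π_A·p_A = 0.14 × 0.00343103 = 0.000480344
  π_B·p_B = 0.41 × 2.39521e-05 = 9.82038e-06
  π_C·p_C = 0.45 × 1.10013e-05 = 4.95057e-06
Sum: 0.000480344 + 9.82038e-06 + 4.95057e-06 = 0.000495115
P(State A | data) ≈ 0.9702

0.9702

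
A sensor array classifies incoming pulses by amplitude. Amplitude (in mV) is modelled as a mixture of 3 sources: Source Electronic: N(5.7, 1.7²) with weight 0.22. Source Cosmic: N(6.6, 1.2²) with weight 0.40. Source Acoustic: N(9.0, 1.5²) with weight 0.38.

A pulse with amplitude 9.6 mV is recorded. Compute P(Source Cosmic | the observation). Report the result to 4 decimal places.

0.0568

Posterior ∝ prior × likelihood, so P(k | x) ∝ π_k f_k(x); normalise over all components.
Normal densities:
  f_Electronic = (1/(1.7·√(2π)))·exp(−(9.6−5.7)²/(2·1.7²)) = 0.234672·exp(-2.63149) = 0.0168896
  f_Cosmic = (1/(1.2·√(2π)))·exp(−(9.6−6.6)²/(2·1.2²)) = 0.332452·exp(-3.12500) = 0.0146069
  f_Acoustic = (1/(1.5·√(2π)))·exp(−(9.6−9.0)²/(2·1.5²)) = 0.265962·exp(-0.08000) = 0.245513
Unnormalised posteriors:
  π_Electronic·f_Electronic = 0.22 × 0.0168896 = 0.00371572
  π_Cosmic·f_Cosmic = 0.40 × 0.0146069 = 0.00584277
  π_Acoustic·f_Acoustic = 0.38 × 0.245513 = 0.0932951
Evidence: 0.00371572 + 0.00584277 + 0.0932951 = 0.102854
Responsibility of Source Cosmic: 0.00584277 / 0.102854 ≈ 0.0568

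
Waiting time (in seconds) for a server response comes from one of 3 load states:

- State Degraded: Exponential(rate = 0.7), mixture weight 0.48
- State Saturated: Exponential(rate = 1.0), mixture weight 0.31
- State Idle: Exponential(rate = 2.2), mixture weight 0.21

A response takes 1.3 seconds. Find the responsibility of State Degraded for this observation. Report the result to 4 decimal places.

0.5494

P(component k | x) = π_k·f_k(x) / marginal(x), where marginal(x) = Σ_j π_j·f_j(x).
Evaluate each component's likelihood at the observed value:
  f_Degraded = 0.281767
  f_Saturated = 0.272532
  f_Idle = 0.125991
Prior × likelihood for each component:
  π_Degraded·f_Degraded = 0.48 × 0.281767 = 0.135248
  π_Saturated·f_Saturated = 0.31 × 0.272532 = 0.0844849
  π_Idle·f_Idle = 0.21 × 0.125991 = 0.0264582
Normaliser: 0.135248 + 0.0844849 + 0.0264582 = 0.246191
P(State Degraded | data) ≈ 0.5494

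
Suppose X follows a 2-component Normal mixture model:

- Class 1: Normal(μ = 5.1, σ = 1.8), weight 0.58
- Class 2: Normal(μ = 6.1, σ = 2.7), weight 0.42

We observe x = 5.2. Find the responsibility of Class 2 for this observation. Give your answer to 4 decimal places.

0.3138

Apply Bayes' rule: the posterior for each component is proportional to its prior times its likelihood at x.
Normal densities:
  p_1 = (1/(1.8·√(2π)))·exp(−(5.2−5.1)²/(2·1.8²)) = 0.221635·exp(-0.00154) = 0.221293
  p_2 = (1/(2.7·√(2π)))·exp(−(5.2−6.1)²/(2·2.7²)) = 0.147756·exp(-0.05556) = 0.139772
Prior × likelihood for each component:
  π_1·p_1 = 0.58 × 0.221293 = 0.12835
  π_2·p_2 = 0.42 × 0.139772 = 0.0587041
Sum: 0.12835 + 0.0587041 = 0.187054
Responsibility of Class 2: 0.0587041 / 0.187054 ≈ 0.3138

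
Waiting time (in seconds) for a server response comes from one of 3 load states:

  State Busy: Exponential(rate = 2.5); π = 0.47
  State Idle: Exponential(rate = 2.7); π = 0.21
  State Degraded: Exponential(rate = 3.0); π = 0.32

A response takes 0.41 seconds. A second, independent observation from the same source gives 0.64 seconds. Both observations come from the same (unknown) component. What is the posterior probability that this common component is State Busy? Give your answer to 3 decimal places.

0.499

By Bayes' theorem, P(k | x) = P(Z=k) f_k(x) / Σ_j P(Z=j) f_j(x).
Since both observations come from the same component, the likelihood for component k is f_k(x₁)·f_k(x₂).
  L_Busy = [2.5·e^(−2.5·0.41) = 2.5·e^(−1.0250) = 0.896991] × [0.504741] = 0.452748
  L_Idle = [2.7·e^(−2.7·0.41) = 2.7·e^(−1.1070) = 0.892483] × [0.479626] = 0.428058
  L_Degraded = [3.0·e^(−3.0·0.41) = 3.0·e^(−1.2300) = 0.876878] × [0.439821] = 0.385669
Multiply by the mixture weights:
  P(Z=Busy)·L_Busy = 0.47 × 0.452748 = 0.212792
  P(Z=Idle)·L_Idle = 0.21 × 0.428058 = 0.0898922
  P(Z=Degraded)·L_Degraded = 0.32 × 0.385669 = 0.123414
Marginal: 0.212792 + 0.0898922 + 0.123414 = 0.426098
Responsibility of State Busy: 0.212792 / 0.426098 ≈ 0.499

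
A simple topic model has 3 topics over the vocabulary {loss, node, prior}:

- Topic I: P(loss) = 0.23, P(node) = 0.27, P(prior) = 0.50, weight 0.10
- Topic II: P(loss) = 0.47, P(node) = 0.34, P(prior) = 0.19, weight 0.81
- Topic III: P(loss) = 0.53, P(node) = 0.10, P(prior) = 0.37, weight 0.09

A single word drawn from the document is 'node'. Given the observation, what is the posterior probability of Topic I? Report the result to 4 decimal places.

Apply Bayes' rule: the posterior for each component is proportional to its prior times its likelihood at x.
Component likelihoods at x = 'node':
  L_I = P(node | comp) = 0.27
  L_II = P(node | comp) = 0.34
  L_III = P(node | comp) = 0.10
Unnormalised posteriors:
  P(Z=I)·L_I = 0.10 × 0.27 = 0.027
  P(Z=II)·L_II = 0.81 × 0.34 = 0.2754
  P(Z=III)·L_III = 0.09 × 0.1 = 0.009
Normaliser: 0.027 + 0.2754 + 0.009 = 0.3114
P(Topic I | x) ≈ 0.0867

0.0867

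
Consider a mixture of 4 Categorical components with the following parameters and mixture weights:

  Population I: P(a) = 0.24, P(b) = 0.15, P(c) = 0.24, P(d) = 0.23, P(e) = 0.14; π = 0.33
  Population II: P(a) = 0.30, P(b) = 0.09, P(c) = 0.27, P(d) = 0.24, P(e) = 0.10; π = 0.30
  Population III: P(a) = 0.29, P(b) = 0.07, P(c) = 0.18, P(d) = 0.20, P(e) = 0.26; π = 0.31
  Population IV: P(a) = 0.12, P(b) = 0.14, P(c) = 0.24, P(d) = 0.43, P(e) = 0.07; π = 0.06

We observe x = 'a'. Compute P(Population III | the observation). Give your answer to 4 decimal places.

Apply Bayes' rule: the posterior for each component is proportional to its prior times its likelihood at x.
Component likelihoods at x = 'a':
  p_I = 0.24
  p_II = 0.3
  p_III = 0.29
  p_IV = 0.12
Unnormalised posteriors:
  P(Z=I)·p_I = 0.33 × 0.24 = 0.0792
  P(Z=II)·p_II = 0.30 × 0.3 = 0.09
  P(Z=III)·p_III = 0.31 × 0.29 = 0.0899
  P(Z=IV)·p_IV = 0.06 × 0.12 = 0.0072
Evidence: 0.0792 + 0.09 + 0.0899 + 0.0072 = 0.2663
Responsibility of Population III: 0.0899 / 0.2663 ≈ 0.3376

0.3376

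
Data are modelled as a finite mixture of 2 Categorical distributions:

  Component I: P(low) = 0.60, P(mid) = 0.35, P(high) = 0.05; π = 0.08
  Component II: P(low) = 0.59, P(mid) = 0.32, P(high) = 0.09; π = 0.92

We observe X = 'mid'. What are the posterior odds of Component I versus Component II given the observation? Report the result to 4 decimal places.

0.0951

The posterior odds equal the prior odds times the likelihood ratio: (w_i/w_j)·(f_i(x)/f_j(x)).
Categorical probabilities:
  L_I = 0.35
  L_II = 0.32
Odds = (0.08/0.92) × (0.35/0.32) = 0.0869565 × 1.09375 ≈ 0.0951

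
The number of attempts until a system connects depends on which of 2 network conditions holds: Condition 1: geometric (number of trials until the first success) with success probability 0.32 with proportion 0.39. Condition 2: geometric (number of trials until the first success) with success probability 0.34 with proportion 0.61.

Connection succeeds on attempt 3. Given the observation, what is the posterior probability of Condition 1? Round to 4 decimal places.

0.3898

P(component k | x) = π_k·f_k(x) / marginal(x), where marginal(x) = Σ_j π_j·f_j(x).
Geometric probabilities:
  f_1 = 0.147968
  f_2 = 0.148104
Multiply by the mixture weights:
  π_1·f_1 = 0.39 × 0.147968 = 0.0577075
  π_2·f_2 = 0.61 × 0.148104 = 0.0903434
Marginal: 0.0577075 + 0.0903434 = 0.148051
So the posterior for Condition 1 is 0.0577075 / 0.148051 ≈ 0.3898.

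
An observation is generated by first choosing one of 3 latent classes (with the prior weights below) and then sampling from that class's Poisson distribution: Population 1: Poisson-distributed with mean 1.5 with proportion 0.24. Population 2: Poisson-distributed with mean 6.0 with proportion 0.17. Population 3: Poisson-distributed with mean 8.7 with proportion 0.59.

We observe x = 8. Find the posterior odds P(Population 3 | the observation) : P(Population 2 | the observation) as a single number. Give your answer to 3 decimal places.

4.558

Only the two components matter; the odds are (w_i f_i(x)) / (w_j f_j(x)).
Poisson probabilities:
  f_1 = e^(−1.5)·1.5^8/8! = 0.00014183
  f_2 = e^(−6.0)·6.0^8/8! = 0.103258
  f_3 = e^(−8.7)·8.7^8/8! = 0.135604
Posterior odds = (w_3·f_3) / (w_2·f_2) = (0.59·0.135604) / (0.17·0.103258) = 0.0800062 / 0.0175538 ≈ 4.558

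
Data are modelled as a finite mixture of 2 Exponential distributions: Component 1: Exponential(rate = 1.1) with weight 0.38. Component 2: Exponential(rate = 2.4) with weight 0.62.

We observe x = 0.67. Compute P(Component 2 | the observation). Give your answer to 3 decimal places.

0.598

Apply Bayes' rule: the posterior for each component is proportional to its prior times its likelihood at x.
Evaluate each component's likelihood at the observed value:
  p_1 = 0.526402
  p_2 = 0.480691
Weight by the priors:
  π_1·p_1 = 0.38 × 0.526402 = 0.200033
  π_2·p_2 = 0.62 × 0.480691 = 0.298028
Marginal: 0.200033 + 0.298028 = 0.498061
P(Component 2 | 0.67) = 0.298028 / 0.498061 ≈ 0.598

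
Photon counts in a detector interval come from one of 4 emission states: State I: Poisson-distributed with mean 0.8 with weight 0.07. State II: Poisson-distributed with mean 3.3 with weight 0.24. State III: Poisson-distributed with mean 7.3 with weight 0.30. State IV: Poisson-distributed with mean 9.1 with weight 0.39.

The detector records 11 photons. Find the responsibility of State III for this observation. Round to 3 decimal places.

0.291

By Bayes' theorem, P(k | x) = π_k f_k(x) / Σ_j π_j f_j(x).
Component likelihoods at x = 11 photons:
  f_I = 9.66938e-10
  f_II = 0.00046701
  f_III = 0.0530941
  f_IV = 0.0991334
Prior × likelihood for each component:
  π_I·f_I = 0.07 × 9.66938e-10 = 6.76856e-11
  π_II·f_II = 0.24 × 0.00046701 = 0.000112082
  π_III·f_III = 0.30 × 0.0530941 = 0.0159282
  π_IV·f_IV = 0.39 × 0.0991334 = 0.038662
Sum: 6.76856e-11 + 0.000112082 + 0.0159282 + 0.038662 = 0.0547023
P(State III | data) ≈ 0.291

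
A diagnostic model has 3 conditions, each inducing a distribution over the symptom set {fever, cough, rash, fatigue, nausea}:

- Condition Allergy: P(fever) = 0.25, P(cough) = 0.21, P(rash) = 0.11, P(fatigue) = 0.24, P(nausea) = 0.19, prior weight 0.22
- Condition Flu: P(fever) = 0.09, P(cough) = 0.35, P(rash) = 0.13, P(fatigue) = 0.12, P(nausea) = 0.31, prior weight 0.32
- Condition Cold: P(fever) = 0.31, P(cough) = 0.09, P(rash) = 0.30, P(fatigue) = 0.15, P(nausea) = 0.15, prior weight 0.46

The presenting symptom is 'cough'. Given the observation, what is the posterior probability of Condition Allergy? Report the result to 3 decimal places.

0.231

Apply Bayes' rule: the posterior for each component is proportional to its prior times its likelihood at x.
Component likelihoods at x = 'cough':
  L_Allergy = 0.21
  L_Flu = 0.35
  L_Cold = 0.09
Unnormalised posteriors:
  w_Allergy·L_Allergy = 0.22 × 0.21 = 0.0462
  w_Flu·L_Flu = 0.32 × 0.35 = 0.112
  w_Cold·L_Cold = 0.46 × 0.09 = 0.0414
Normaliser: 0.0462 + 0.112 + 0.0414 = 0.1996
Responsibility of Condition Allergy: 0.0462 / 0.1996 ≈ 0.231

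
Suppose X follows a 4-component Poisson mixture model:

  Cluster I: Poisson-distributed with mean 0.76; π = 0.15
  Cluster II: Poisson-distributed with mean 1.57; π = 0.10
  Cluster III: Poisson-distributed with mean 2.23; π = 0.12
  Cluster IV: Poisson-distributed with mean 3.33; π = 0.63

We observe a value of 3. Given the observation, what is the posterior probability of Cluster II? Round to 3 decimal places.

By Bayes' theorem, P(k | x) = w_k f_k(x) / Σ_j w_j f_j(x).
Component likelihoods at x = 3:
  f_I = e^(−0.76)·0.76^3/3! = 0.0342157
  f_II = e^(−1.57)·1.57^3/3! = 0.134185
  f_III = e^(−2.23)·2.23^3/3! = 0.198741
  f_IV = e^(−3.33)·3.33^3/3! = 0.220283
Weight by the priors:
  w_I·f_I = 0.15 × 0.0342157 = 0.00513236
  w_II·f_II = 0.10 × 0.134185 = 0.0134185
  w_III·f_III = 0.12 × 0.198741 = 0.0238489
  w_IV·f_IV = 0.63 × 0.220283 = 0.138778
Sum: 0.00513236 + 0.0134185 + 0.0238489 + 0.138778 = 0.181178
P(Cluster II | 3) ≈ 0.074

0.074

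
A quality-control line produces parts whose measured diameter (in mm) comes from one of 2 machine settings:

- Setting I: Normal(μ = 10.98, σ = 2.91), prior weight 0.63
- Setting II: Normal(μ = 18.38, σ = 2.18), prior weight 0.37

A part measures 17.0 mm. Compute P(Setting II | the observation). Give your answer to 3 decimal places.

P(component k | x) = w_k·f_k(x) / marginal(x), where marginal(x) = Σ_j w_j·f_j(x).
Evaluate each component's likelihood at the observed value:
  L_I = 0.0161326
  L_II = 0.149774
Unnormalised posteriors:
  w_I·L_I = 0.63 × 0.0161326 = 0.0101636
  w_II·L_II = 0.37 × 0.149774 = 0.0554165
Sum: 0.0101636 + 0.0554165 = 0.0655801
P(Setting II | the observation) = 0.0554165 / 0.0655801 ≈ 0.845

0.845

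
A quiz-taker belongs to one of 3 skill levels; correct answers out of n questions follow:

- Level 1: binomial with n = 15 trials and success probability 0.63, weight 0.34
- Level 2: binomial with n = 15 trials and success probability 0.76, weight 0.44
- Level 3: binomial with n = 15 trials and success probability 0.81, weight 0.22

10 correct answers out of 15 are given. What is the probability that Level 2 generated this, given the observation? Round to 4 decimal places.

0.4301

Apply Bayes' rule: the posterior for each component is proportional to its prior times its likelihood at x.
Component likelihoods at x = 10 correct answers out of 15:
  p_1 = C(15,10)·0.63^10·0.37^5 = 3003·0.0098493·0.0069344 = 0.205102
  p_2 = C(15,10)·0.76^10·0.24^5 = 3003·0.0642889·0.000796262 = 0.153726
  p_3 = C(15,10)·0.81^10·0.19^5 = 3003·0.121577·0.00024761 = 0.0904011
Multiply by the mixture weights:
  π_1·p_1 = 0.34 × 0.205102 = 0.0697346
  π_2·p_2 = 0.44 × 0.153726 = 0.0676395
  π_3·p_3 = 0.22 × 0.0904011 = 0.0198882
Marginal: 0.0697346 + 0.0676395 + 0.0198882 = 0.157262
P(Level 2 | data) ≈ 0.4301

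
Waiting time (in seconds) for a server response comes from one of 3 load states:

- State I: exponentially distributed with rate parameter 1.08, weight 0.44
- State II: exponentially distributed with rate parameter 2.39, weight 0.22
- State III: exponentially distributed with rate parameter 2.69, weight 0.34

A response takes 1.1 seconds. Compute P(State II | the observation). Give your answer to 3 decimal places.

0.165

Apply Bayes' rule: the posterior for each component is proportional to its prior times its likelihood at x.
Exponential densities:
  L_I = 0.329217
  L_II = 0.17244
  L_III = 0.139532
Unnormalised posteriors:
  π_I·L_I = 0.44 × 0.329217 = 0.144855
  π_II·L_II = 0.22 × 0.17244 = 0.0379368
  π_III·L_III = 0.34 × 0.139532 = 0.047441
Sum: 0.144855 + 0.0379368 + 0.047441 = 0.230233
Responsibility of State II: 0.0379368 / 0.230233 ≈ 0.165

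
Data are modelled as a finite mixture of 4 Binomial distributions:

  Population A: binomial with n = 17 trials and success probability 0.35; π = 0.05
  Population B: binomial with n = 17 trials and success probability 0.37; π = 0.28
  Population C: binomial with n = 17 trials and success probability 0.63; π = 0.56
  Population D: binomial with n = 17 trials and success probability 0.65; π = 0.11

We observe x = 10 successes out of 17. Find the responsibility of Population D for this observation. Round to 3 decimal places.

0.140

The responsibility of component k is π_k f_k(x) divided by Σ_j π_j f_j(x).
Component likelihoods at x = 10 successes out of 17:
  L_A = C(17,10)·0.35^10·0.65^7 = 19448·2.75855e-05·0.0490223 = 0.0262996
  L_B = C(17,10)·0.37^10·0.63^7 = 19448·4.80858e-05·0.0393898 = 0.0368363
  L_C = C(17,10)·0.63^10·0.37^7 = 19448·0.0098493·0.000949319 = 0.181841
  L_D = C(17,10)·0.65^10·0.35^7 = 19448·0.0134627·0.000643393 = 0.168455
Unnormalised posteriors:
  π_A·L_A = 0.05 × 0.0262996 = 0.00131498
  π_B·L_B = 0.28 × 0.0368363 = 0.0103142
  π_C·L_C = 0.56 × 0.181841 = 0.101831
  π_D·L_D = 0.11 × 0.168455 = 0.0185301
Marginal: 0.00131498 + 0.0103142 + 0.101831 + 0.0185301 = 0.13199
P(Population D | data) ≈ 0.140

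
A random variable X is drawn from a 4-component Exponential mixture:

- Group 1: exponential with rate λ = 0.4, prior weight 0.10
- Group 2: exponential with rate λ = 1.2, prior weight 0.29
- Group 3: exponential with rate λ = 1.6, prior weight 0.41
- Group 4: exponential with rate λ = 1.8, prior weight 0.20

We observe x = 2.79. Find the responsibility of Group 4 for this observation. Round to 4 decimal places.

The responsibility of component k is π_k f_k(x) divided by Σ_j π_j f_j(x).
Component likelihoods at x = 2.79:
  L_1 = 0.131035
  L_2 = 0.0421855
  L_3 = 0.0184259
  L_4 = 0.0118644
Weight by the priors:
  π_1·L_1 = 0.10 × 0.131035 = 0.0131035
  π_2·L_2 = 0.29 × 0.0421855 = 0.0122338
  π_3·L_3 = 0.41 × 0.0184259 = 0.00755463
  π_4·L_4 = 0.20 × 0.0118644 = 0.00237288
Denominator: 0.0131035 + 0.0122338 + 0.00755463 + 0.00237288 = 0.0352648
P(Group 4 | 2.79) ≈ 0.0673

0.0673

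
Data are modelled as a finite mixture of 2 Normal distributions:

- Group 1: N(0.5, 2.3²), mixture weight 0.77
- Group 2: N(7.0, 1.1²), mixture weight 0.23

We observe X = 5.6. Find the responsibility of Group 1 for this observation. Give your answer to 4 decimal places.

0.2355

By Bayes' theorem, P(k | x) = π_k f_k(x) / Σ_j π_j f_j(x).
Component likelihoods at x = 5.6:
  f_1 = (1/(2.3·√(2π)))·exp(−(5.6−0.5)²/(2·2.3²)) = 0.173453·exp(-2.45841) = 0.0148425
  f_2 = (1/(1.1·√(2π)))·exp(−(5.6−7.0)²/(2·1.1²)) = 0.362675·exp(-0.80992) = 0.161352
Multiply by the mixture weights:
  π_1·f_1 = 0.77 × 0.0148425 = 0.0114287
  π_2·f_2 = 0.23 × 0.161352 = 0.037111
Sum: 0.0114287 + 0.037111 = 0.0485397
P(Group 1 | the observation) ≈ 0.2355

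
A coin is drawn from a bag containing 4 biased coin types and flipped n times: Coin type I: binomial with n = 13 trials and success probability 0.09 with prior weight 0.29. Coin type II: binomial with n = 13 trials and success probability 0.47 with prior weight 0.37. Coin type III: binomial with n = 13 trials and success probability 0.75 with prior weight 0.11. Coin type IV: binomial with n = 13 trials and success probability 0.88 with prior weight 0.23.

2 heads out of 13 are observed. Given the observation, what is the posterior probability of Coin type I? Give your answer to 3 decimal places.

0.917

Apply Bayes' rule: the posterior for each component is proportional to its prior times its likelihood at x.
Component likelihoods at x = 2 heads out of 13:
  f_I = C(13,2)·0.09^2·0.91^11 = 78·0.0081·0.354369 = 0.22389
  f_II = C(13,2)·0.47^2·0.53^11 = 78·0.2209·0.000926904 = 0.0159707
  f_III = C(13,2)·0.75^2·0.25^11 = 78·0.5625·2.38419e-07 = 1.04606e-05
  f_IV = C(13,2)·0.88^2·0.12^11 = 78·0.7744·7.43008e-11 = 4.48801e-09
Prior × likelihood for each component:
  w_I·f_I = 0.29 × 0.22389 = 0.0649281
  w_II·f_II = 0.37 × 0.0159707 = 0.00590917
  w_III·f_III = 0.11 × 1.04606e-05 = 1.15067e-06
  w_IV·f_IV = 0.23 × 4.48801e-09 = 1.03224e-09
Denominator: 0.0649281 + 0.00590917 + 1.15067e-06 + 1.03224e-09 = 0.0708385
P(Coin type I | x) ≈ 0.917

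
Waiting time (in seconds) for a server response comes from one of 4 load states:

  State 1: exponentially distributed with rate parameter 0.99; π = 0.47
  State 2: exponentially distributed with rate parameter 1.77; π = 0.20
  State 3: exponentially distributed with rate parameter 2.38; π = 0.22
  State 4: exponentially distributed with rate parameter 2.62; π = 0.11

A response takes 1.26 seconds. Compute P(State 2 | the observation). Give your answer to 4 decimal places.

Posterior ∝ prior × likelihood, so P(k | x) ∝ w_k f_k(x); normalise over all components.
Exponential densities:
  f_1 = 0.99·e^(−0.99·1.26) = 0.99·e^(−1.2474) = 0.284378
  f_2 = 1.77·e^(−1.77·1.26) = 1.77·e^(−2.2302) = 0.190287
  f_3 = 2.38·e^(−2.38·1.26) = 2.38·e^(−2.9988) = 0.118635
  f_4 = 2.62·e^(−2.62·1.26) = 2.62·e^(−3.3012) = 0.096518
Unnormalised posteriors:
  w_1·f_1 = 0.47 × 0.284378 = 0.133658
  w_2·f_2 = 0.20 × 0.190287 = 0.0380575
  w_3·f_3 = 0.22 × 0.118635 = 0.0260998
  w_4·f_4 = 0.11 × 0.096518 = 0.010617
Sum: 0.133658 + 0.0380575 + 0.0260998 + 0.010617 = 0.208432
P(State 2 | the observation) ≈ 0.1826

0.1826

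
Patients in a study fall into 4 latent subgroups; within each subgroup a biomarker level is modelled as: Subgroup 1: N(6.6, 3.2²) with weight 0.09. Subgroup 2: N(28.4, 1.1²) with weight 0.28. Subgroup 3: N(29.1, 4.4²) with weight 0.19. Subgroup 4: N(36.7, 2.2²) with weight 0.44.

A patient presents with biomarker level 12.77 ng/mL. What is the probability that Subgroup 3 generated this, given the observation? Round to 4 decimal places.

The responsibility of component k is π_k f_k(x) divided by Σ_j π_j f_j(x).
Evaluate each component's likelihood at the observed value:
  p_1 = 0.0194303
  p_2 = 5.22235e-45
  p_3 = 9.256e-05
  p_4 = 3.68721e-27
Weight by the priors:
  π_1·p_1 = 0.09 × 0.0194303 = 0.00174873
  π_2·p_2 = 0.28 × 5.22235e-45 = 1.46226e-45
  π_3·p_3 = 0.19 × 9.256e-05 = 1.75864e-05
  π_4·p_4 = 0.44 × 3.68721e-27 = 1.62237e-27
Sum: 0.00174873 + 1.46226e-45 + 1.75864e-05 + 1.62237e-27 = 0.00176631
P(Subgroup 3 | data) = 1.75864e-05 / 0.00176631 ≈ 0.0100

0.0100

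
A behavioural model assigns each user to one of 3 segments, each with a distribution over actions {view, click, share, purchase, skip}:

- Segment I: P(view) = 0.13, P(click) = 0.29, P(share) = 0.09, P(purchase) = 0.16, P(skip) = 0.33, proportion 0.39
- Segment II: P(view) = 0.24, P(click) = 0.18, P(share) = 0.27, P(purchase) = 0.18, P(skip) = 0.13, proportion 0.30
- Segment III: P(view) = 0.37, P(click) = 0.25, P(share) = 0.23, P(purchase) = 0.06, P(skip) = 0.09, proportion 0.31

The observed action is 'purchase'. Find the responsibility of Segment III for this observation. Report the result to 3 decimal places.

Apply Bayes' rule: the posterior for each component is proportional to its prior times its likelihood at x.
Categorical probabilities:
  L_I = P(purchase | comp) = 0.16
  L_II = P(purchase | comp) = 0.18
  L_III = P(purchase | comp) = 0.06
Prior × likelihood for each component:
  P(Z=I)·L_I = 0.39 × 0.16 = 0.0624
  P(Z=II)·L_II = 0.30 × 0.18 = 0.054
  P(Z=III)·L_III = 0.31 × 0.06 = 0.0186
Denominator: 0.0624 + 0.054 + 0.0186 = 0.135
P(Segment III | 'purchase') = 0.0186 / 0.135 ≈ 0.138

0.138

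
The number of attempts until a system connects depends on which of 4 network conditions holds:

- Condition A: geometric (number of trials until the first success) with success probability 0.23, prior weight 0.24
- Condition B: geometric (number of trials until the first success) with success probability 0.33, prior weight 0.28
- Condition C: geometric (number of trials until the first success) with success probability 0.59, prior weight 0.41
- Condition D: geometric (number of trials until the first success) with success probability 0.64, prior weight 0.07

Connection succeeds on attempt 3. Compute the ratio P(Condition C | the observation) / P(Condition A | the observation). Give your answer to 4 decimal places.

The posterior odds equal the prior odds times the likelihood ratio: (π_i/π_j)·(f_i(x)/f_j(x)).
Evaluate each component's likelihood at the observed value:
  f_A = 0.136367
  f_B = 0.148137
  f_C = 0.099179
  f_D = 0.082944
Odds = (0.41/0.24) × (0.099179/0.136367) = 1.70833 × 0.727295 ≈ 1.2425

1.2425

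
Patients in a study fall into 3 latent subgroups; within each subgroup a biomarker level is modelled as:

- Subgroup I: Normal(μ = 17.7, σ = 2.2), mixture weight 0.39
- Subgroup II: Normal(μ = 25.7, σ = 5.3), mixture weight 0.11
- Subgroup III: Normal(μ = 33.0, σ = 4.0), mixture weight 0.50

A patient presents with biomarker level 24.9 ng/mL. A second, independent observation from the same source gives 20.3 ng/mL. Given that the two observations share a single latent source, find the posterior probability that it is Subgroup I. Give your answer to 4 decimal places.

0.0751

Posterior ∝ prior × likelihood, so P(k | x) ∝ π_k f_k(x); normalise over all components.
Since both observations come from the same component, the likelihood for component k is f_k(x₁)·f_k(x₂).
  f_I = [0.000856404] × [0.0901985] = 7.72464e-05
  f_II = [0.0744195] × [0.0447935] = 0.00333351
  f_III = [0.0128354] × [0.000645461] = 8.28478e-06
Prior × likelihood for each component:
  π_I·f_I = 0.39 × 7.72464e-05 = 3.01261e-05
  π_II·f_II = 0.11 × 0.00333351 = 0.000366686
  π_III·f_III = 0.50 × 8.28478e-06 = 4.14239e-06
Denominator: 3.01261e-05 + 0.000366686 + 4.14239e-06 = 0.000400955
So the posterior for Subgroup I is 3.01261e-05 / 0.000400955 ≈ 0.0751.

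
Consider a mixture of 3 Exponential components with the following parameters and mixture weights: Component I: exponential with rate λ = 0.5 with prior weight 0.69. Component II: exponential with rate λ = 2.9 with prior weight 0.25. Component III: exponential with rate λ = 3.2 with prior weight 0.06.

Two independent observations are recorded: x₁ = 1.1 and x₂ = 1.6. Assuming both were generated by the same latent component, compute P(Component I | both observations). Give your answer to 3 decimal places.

By Bayes' theorem, P(k | x) = P(Z=k) f_k(x) / Σ_j P(Z=j) f_j(x).
Since both observations come from the same component, the likelihood for component k is f_k(x₁)·f_k(x₂).
  f_I = [0.288475] × [0.224664] = 0.0648101
  f_II = [0.119398] × [0.0280073] = 0.00334403
  f_III = [0.0947182] × [0.0191233] = 0.00181132
Multiply by the mixture weights:
  P(Z=I)·f_I = 0.69 × 0.0648101 = 0.0447189
  P(Z=II)·f_II = 0.25 × 0.00334403 = 0.000836008
  P(Z=III)·f_III = 0.06 × 0.00181132 = 0.000108679
Sum: 0.0447189 + 0.000836008 + 0.000108679 = 0.0456636
P(Component I | x₁,x₂) ≈ 0.979

0.979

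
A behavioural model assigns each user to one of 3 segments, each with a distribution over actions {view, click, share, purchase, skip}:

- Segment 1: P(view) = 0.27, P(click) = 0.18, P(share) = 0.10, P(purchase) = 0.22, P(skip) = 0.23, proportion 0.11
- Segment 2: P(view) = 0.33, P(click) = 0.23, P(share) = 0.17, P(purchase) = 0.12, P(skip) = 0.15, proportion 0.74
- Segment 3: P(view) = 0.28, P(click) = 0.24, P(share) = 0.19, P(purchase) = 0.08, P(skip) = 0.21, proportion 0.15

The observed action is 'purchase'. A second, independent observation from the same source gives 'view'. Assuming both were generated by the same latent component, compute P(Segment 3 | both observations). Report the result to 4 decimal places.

0.0857

The responsibility of component k is π_k f_k(x) divided by Σ_j π_j f_j(x).
Since both observations come from the same component, the likelihood for component k is f_k(x₁)·f_k(x₂).
  f_1 = [0.22] × [0.27] = 0.0594
  f_2 = [0.12] × [0.33] = 0.0396
  f_3 = [0.08] × [0.28] = 0.0224
Multiply by the mixture weights:
  π_1·f_1 = 0.11 × 0.0594 = 0.006534
  π_2·f_2 = 0.74 × 0.0396 = 0.029304
  π_3·f_3 = 0.15 × 0.0224 = 0.00336
Denominator: 0.006534 + 0.029304 + 0.00336 = 0.039198
Responsibility of Segment 3: 0.00336 / 0.039198 ≈ 0.0857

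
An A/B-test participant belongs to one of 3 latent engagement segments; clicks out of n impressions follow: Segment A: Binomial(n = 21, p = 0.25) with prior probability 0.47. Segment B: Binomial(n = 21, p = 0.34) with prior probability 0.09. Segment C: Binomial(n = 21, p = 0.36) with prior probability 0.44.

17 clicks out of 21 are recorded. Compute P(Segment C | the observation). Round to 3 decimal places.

0.916

The responsibility of component k is π_k f_k(x) divided by Σ_j π_j f_j(x).
Component likelihoods at x = 17 clicks out of 21:
  L_A = 1.10227e-07
  L_B = 1.23135e-05
  L_C = 2.87691e-05
Prior × likelihood for each component:
  π_A·L_A = 0.47 × 1.10227e-07 = 5.18069e-08
  π_B·L_B = 0.09 × 1.23135e-05 = 1.10821e-06
  π_C·L_C = 0.44 × 2.87691e-05 = 1.26584e-05
Denominator: 5.18069e-08 + 1.10821e-06 + 1.26584e-05 = 1.38184e-05
P(Segment C | data) ≈ 0.916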